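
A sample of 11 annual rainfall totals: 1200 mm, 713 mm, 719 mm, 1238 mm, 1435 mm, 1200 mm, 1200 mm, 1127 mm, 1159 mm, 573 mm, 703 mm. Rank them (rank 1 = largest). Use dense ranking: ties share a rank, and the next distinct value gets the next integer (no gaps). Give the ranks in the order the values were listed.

3, 7, 6, 2, 1, 3, 3, 5, 4, 9, 8

Sorted (descending): 1435, 1238, 1200, 1200, 1200, 1159, 1127, 719, 713, 703, 573
The 3 values of 1200 share dense rank 3.
Remaining distinct values take the next consecutive integers.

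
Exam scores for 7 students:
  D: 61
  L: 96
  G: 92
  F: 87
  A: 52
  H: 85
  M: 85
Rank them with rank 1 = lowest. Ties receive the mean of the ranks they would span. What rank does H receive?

3.5

Sorted (ascending): 52, 61, 85, 85, 87, 92, 96
The 2 values of 85 occupy positions 3–4 → average rank (3+4)/2 = 3.5.
H has value 85 → rank 3.5.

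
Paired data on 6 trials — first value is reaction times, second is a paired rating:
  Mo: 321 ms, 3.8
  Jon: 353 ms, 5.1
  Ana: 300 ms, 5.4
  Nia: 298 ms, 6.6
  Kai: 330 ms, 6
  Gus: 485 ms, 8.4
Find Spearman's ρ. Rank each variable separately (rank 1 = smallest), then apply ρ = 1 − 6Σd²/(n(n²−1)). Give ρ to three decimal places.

Ranks of variable 1: 3, 5, 2, 1, 4, 6
Ranks of variable 2: 1, 2, 3, 5, 4, 6
d = r₁ − r₂: 2, 3, -1, -4, 0, 0
d²: 4, 9, 1, 16, 0, 0; Σd² = 30
ρ = 1 − 6·30/(6·35) = 1 − 180/210 = 0.143

0.143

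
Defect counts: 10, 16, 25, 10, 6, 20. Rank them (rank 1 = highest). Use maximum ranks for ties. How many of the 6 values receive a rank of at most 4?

3

Sorted (descending): 25, 20, 16, 10, 10, 6
The 2 values of 10 occupy positions 4–5 → each gets rank 5.
Ranks ≤ 4: {1, 2, 3} → 3 values.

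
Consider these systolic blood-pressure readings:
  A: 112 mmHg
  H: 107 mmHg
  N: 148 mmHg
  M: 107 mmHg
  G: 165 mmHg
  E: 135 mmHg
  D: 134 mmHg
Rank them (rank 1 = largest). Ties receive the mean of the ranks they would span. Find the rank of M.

6.5

Sorted (descending): 165, 148, 135, 134, 112, 107, 107
The 2 values of 107 occupy positions 6–7 → average rank (6+7)/2 = 6.5.
M has value 107 mmHg → rank 6.5.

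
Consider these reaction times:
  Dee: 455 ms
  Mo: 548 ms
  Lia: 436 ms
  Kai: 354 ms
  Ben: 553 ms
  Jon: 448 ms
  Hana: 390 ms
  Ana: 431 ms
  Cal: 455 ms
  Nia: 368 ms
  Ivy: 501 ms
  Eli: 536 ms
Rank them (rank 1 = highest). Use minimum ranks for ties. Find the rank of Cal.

Sorted (descending): 553, 548, 536, 501, 455, 455, 448, 436, 431, 390, 368, 354
The 2 values of 455 occupy positions 5–6 → each gets rank 5.
Cal has value 455 ms → rank 5.

5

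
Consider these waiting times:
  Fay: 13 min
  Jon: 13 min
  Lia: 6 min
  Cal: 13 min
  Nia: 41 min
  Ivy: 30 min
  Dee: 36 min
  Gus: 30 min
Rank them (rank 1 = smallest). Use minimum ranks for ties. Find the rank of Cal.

Sorted (ascending): 6, 13, 13, 13, 30, 30, 36, 41
The 3 values of 13 occupy positions 2–4 → each gets rank 2.
The 2 values of 30 occupy positions 5–6 → each gets rank 5.
Cal has value 13 min → rank 2.

2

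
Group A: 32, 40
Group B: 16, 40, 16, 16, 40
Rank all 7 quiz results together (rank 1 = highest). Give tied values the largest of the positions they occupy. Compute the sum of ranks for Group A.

7

Sorted (descending): 40, 40, 40, 32, 16, 16, 16
The 3 values of 40 occupy positions 1–3 → each gets rank 3.
The 3 values of 16 occupy positions 5–7 → each gets rank 7.
Group A values → pooled ranks: 32→4, 40→3
Rank sum = 4 + 3 = 7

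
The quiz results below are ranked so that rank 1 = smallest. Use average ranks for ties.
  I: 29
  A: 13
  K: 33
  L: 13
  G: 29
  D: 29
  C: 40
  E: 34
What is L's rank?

1.5

Sorted (ascending): 13, 13, 29, 29, 29, 33, 34, 40
The 2 values of 13 occupy positions 1–2 → average rank (1+2)/2 = 1.5.
The 3 values of 29 occupy positions 3–5 → average rank 4.
L has value 13 → rank 1.5.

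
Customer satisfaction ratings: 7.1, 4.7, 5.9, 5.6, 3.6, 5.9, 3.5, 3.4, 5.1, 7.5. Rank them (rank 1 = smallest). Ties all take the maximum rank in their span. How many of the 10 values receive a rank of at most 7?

6

Sorted (ascending): 3.4, 3.5, 3.6, 4.7, 5.1, 5.6, 5.9, 5.9, 7.1, 7.5
The 2 values of 5.9 occupy positions 7–8 → each gets rank 8.
Ranks ≤ 7: {1, 2, 3, 4, 5, 6} → 6 values.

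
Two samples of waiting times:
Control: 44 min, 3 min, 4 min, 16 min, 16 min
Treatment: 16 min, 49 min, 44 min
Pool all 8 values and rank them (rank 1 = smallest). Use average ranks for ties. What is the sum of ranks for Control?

Sorted (ascending): 3, 4, 16, 16, 16, 44, 44, 49
The 3 values of 16 occupy positions 3–5 → average rank 4.
The 2 values of 44 occupy positions 6–7 → average rank (6+7)/2 = 6.5.
Control values → pooled ranks: 44→6.5, 3→1, 4→2, 16→4, 16→4
Rank sum = 6.5 + 1 + 2 + 4 + 4 = 17.5

17.5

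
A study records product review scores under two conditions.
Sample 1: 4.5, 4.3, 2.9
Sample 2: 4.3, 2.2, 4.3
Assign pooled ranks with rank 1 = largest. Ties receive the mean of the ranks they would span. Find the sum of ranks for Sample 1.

9

Sorted (descending): 4.5, 4.3, 4.3, 4.3, 2.9, 2.2
The 3 values of 4.3 occupy positions 2–4 → average rank 3.
Sample 1 values → pooled ranks: 4.5→1, 4.3→3, 2.9→5
Rank sum = 1 + 3 + 5 = 9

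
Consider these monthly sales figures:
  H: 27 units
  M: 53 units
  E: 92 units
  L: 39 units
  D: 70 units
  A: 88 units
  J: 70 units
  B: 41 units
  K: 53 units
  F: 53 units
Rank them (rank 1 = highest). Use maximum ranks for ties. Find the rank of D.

4

Sorted (descending): 92, 88, 70, 70, 53, 53, 53, 41, 39, 27
The 2 values of 70 occupy positions 3–4 → each gets rank 4.
The 3 values of 53 occupy positions 5–7 → each gets rank 7.
D has value 70 units → rank 4.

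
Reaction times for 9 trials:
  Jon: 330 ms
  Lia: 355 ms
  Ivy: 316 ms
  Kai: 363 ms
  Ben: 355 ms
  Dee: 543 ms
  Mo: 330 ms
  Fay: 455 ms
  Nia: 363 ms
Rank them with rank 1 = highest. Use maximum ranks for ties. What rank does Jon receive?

Sorted (descending): 543, 455, 363, 363, 355, 355, 330, 330, 316
The 2 values of 363 occupy positions 3–4 → each gets rank 4.
The 2 values of 355 occupy positions 5–6 → each gets rank 6.
The 2 values of 330 occupy positions 7–8 → each gets rank 8.
Jon has value 330 ms → rank 8.

8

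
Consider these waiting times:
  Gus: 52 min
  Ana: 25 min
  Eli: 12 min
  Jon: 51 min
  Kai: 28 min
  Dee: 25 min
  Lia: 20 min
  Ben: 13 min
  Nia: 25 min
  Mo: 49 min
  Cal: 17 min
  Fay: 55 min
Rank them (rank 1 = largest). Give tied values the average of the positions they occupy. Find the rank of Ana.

Sorted (descending): 55, 52, 51, 49, 28, 25, 25, 25, 20, 17, 13, 12
The 3 values of 25 occupy positions 6–8 → average rank 7.
Ana has value 25 min → rank 7.

7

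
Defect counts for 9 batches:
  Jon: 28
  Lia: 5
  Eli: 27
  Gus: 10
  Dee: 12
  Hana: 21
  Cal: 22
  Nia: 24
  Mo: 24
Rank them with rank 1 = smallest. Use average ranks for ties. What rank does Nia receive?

6.5

Sorted (ascending): 5, 10, 12, 21, 22, 24, 24, 27, 28
The 2 values of 24 occupy positions 6–7 → average rank (6+7)/2 = 6.5.
Nia has value 24 → rank 6.5.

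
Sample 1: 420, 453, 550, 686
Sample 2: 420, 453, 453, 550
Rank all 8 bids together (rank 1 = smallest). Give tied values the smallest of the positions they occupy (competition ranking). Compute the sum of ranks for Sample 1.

18

Sorted (ascending): 420, 420, 453, 453, 453, 550, 550, 686
The 2 values of 420 occupy positions 1–2 → each gets rank 1.
The 3 values of 453 occupy positions 3–5 → each gets rank 3.
The 2 values of 550 occupy positions 6–7 → each gets rank 6.
Sample 1 values → pooled ranks: 420→1, 453→3, 550→6, 686→8
Rank sum = 1 + 3 + 6 + 8 = 18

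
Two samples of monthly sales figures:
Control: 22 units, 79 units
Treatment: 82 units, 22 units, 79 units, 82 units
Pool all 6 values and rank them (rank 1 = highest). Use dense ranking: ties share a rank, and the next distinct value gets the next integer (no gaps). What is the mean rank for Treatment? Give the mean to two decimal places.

Sorted (descending): 82, 82, 79, 79, 22, 22
The 2 values of 82 share dense rank 1.
The 2 values of 79 share dense rank 2.
The 2 values of 22 share dense rank 3.
Treatment values → pooled ranks: 82→1, 22→3, 79→2, 82→1
Mean rank = (1 + 3 + 2 + 1) / 4 = 1.75

1.75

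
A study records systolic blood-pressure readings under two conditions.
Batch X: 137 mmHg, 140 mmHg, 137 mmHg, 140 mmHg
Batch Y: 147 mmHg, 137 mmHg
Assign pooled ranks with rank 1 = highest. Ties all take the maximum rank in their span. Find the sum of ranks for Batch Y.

Sorted (descending): 147, 140, 140, 137, 137, 137
The 2 values of 140 occupy positions 2–3 → each gets rank 3.
The 3 values of 137 occupy positions 4–6 → each gets rank 6.
Batch Y values → pooled ranks: 147→1, 137→6
Rank sum = 1 + 6 = 7

7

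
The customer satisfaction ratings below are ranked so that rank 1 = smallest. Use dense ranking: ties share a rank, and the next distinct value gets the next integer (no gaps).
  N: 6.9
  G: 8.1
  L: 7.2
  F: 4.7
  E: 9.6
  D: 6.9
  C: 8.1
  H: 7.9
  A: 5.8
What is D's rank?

Sorted (ascending): 4.7, 5.8, 6.9, 6.9, 7.2, 7.9, 8.1, 8.1, 9.6
The 2 values of 6.9 share dense rank 3.
The 2 values of 8.1 share dense rank 6.
Remaining distinct values take the next consecutive integers.
D has value 6.9 → rank 3.

3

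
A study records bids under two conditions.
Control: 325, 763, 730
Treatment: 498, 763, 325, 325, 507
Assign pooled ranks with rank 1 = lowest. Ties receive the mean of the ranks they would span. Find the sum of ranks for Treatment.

20.5

Sorted (ascending): 325, 325, 325, 498, 507, 730, 763, 763
The 3 values of 325 occupy positions 1–3 → average rank 2.
The 2 values of 763 occupy positions 7–8 → average rank (7+8)/2 = 7.5.
Treatment values → pooled ranks: 498→4, 763→7.5, 325→2, 325→2, 507→5
Rank sum = 4 + 7.5 + 2 + 2 + 5 = 20.5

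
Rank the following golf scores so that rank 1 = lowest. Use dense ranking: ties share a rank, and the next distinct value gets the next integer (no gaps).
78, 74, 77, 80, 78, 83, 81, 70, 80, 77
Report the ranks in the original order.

Sorted (ascending): 70, 74, 77, 77, 78, 78, 80, 80, 81, 83
The 2 values of 77 share dense rank 3.
The 2 values of 78 share dense rank 4.
The 2 values of 80 share dense rank 5.
Remaining distinct values take the next consecutive integers.

4, 2, 3, 5, 4, 7, 6, 1, 5, 3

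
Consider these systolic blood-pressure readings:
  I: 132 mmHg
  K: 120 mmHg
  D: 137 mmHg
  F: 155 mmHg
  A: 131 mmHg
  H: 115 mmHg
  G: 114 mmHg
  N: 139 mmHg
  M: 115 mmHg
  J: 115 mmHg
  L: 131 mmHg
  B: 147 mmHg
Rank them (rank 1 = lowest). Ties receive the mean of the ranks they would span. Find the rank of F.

12

Sorted (ascending): 114, 115, 115, 115, 120, 131, 131, 132, 137, 139, 147, 155
The 3 values of 115 occupy positions 2–4 → average rank 3.
The 2 values of 131 occupy positions 6–7 → average rank (6+7)/2 = 6.5.
F has value 155 mmHg → rank 12.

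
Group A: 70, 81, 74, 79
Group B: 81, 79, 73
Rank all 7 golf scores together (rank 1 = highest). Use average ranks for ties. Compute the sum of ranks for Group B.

Sorted (descending): 81, 81, 79, 79, 74, 73, 70
The 2 values of 81 occupy positions 1–2 → average rank (1+2)/2 = 1.5.
The 2 values of 79 occupy positions 3–4 → average rank (3+4)/2 = 3.5.
Group B values → pooled ranks: 81→1.5, 79→3.5, 73→6
Rank sum = 1.5 + 3.5 + 6 = 11

11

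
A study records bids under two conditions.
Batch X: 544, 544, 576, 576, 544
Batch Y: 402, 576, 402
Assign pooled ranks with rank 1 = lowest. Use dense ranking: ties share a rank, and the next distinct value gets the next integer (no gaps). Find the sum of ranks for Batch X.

Sorted (ascending): 402, 402, 544, 544, 544, 576, 576, 576
The 2 values of 402 share dense rank 1.
The 3 values of 544 share dense rank 2.
The 3 values of 576 share dense rank 3.
Batch X values → pooled ranks: 544→2, 544→2, 576→3, 576→3, 544→2
Rank sum = 2 + 2 + 3 + 3 + 2 = 12

12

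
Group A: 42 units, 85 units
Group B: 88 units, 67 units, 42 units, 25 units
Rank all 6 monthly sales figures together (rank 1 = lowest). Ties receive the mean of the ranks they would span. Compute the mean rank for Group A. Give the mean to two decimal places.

3.75

Sorted (ascending): 25, 42, 42, 67, 85, 88
The 2 values of 42 occupy positions 2–3 → average rank (2+3)/2 = 2.5.
Group A values → pooled ranks: 42→2.5, 85→5
Mean rank = (2.5 + 5) / 2 = 3.75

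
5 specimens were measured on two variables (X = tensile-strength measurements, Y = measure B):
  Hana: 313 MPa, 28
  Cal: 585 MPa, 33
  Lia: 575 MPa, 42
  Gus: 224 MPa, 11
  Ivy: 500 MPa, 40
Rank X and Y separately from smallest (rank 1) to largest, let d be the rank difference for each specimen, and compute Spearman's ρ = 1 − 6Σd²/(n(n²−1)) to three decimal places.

Ranks of variable 1: 2, 5, 4, 1, 3
Ranks of variable 2: 2, 3, 5, 1, 4
d = r₁ − r₂: 0, 2, -1, 0, -1
d²: 0, 4, 1, 0, 1; Σd² = 6
ρ = 1 − 6·6/(5·24) = 1 − 36/120 = 0.700

0.700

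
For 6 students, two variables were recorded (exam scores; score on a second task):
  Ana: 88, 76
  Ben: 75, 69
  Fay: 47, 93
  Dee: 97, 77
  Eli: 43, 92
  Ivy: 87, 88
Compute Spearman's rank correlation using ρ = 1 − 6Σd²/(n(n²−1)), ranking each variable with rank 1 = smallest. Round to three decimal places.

-0.543

Ranks of variable 1: 5, 3, 2, 6, 1, 4
Ranks of variable 2: 2, 1, 6, 3, 5, 4
d = r₁ − r₂: 3, 2, -4, 3, -4, 0
d²: 9, 4, 16, 9, 16, 0; Σd² = 54
ρ = 1 − 6·54/(6·35) = 1 − 324/210 = -0.543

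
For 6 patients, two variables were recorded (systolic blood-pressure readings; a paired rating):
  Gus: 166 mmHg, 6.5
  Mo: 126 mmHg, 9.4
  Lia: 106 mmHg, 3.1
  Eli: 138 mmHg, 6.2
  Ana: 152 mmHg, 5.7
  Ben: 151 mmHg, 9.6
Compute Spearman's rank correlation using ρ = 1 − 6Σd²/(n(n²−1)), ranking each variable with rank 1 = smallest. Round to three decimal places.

Ranks of variable 1: 6, 2, 1, 3, 5, 4
Ranks of variable 2: 4, 5, 1, 3, 2, 6
d = r₁ − r₂: 2, -3, 0, 0, 3, -2
d²: 4, 9, 0, 0, 9, 4; Σd² = 26
ρ = 1 − 6·26/(6·35) = 1 − 156/210 = 0.257

0.257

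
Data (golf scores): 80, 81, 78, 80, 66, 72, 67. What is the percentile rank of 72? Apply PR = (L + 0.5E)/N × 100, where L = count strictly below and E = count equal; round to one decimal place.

35.7

N = 7.
Strictly below 72: 2. Equal to 72: 1.
PR = (2 + 0.5·1)/7 × 100 = 35.7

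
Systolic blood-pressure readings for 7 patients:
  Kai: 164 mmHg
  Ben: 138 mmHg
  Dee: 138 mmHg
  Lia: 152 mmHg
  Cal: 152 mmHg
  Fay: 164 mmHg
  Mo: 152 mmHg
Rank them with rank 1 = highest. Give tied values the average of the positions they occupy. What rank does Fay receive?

Sorted (descending): 164, 164, 152, 152, 152, 138, 138
The 2 values of 164 occupy positions 1–2 → average rank (1+2)/2 = 1.5.
The 3 values of 152 occupy positions 3–5 → average rank 4.
The 2 values of 138 occupy positions 6–7 → average rank (6+7)/2 = 6.5.
Fay has value 164 mmHg → rank 1.5.

1.5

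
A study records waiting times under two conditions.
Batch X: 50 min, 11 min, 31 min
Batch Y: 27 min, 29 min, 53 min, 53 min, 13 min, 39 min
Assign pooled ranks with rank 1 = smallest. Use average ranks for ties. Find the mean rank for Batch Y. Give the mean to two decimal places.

5.33

Sorted (ascending): 11, 13, 27, 29, 31, 39, 50, 53, 53
The 2 values of 53 occupy positions 8–9 → average rank (8+9)/2 = 8.5.
Batch Y values → pooled ranks: 27→3, 29→4, 53→8.5, 53→8.5, 13→2, 39→6
Mean rank = (3 + 4 + 8.5 + 8.5 + 2 + 6) / 6 = 5.33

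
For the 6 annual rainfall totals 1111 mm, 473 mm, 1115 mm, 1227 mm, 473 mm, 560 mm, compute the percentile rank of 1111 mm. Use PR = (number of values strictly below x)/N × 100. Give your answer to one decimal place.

50.0

N = 6.
Strictly below 1111: 3. Equal to 1111: 1.
PR = 3/6 × 100 = 50.0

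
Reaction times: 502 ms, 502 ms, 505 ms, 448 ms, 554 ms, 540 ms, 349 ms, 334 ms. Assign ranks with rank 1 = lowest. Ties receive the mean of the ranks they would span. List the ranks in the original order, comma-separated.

Sorted (ascending): 334, 349, 448, 502, 502, 505, 540, 554
The 2 values of 502 occupy positions 4–5 → average rank (4+5)/2 = 4.5.

4.5, 4.5, 6, 3, 8, 7, 2, 1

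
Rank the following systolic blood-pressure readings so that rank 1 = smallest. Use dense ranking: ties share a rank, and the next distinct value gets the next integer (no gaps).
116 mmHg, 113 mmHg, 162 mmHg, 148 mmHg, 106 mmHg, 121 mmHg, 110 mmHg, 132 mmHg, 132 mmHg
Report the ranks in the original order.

4, 3, 8, 7, 1, 5, 2, 6, 6

Sorted (ascending): 106, 110, 113, 116, 121, 132, 132, 148, 162
The 2 values of 132 share dense rank 6.
Remaining distinct values take the next consecutive integers.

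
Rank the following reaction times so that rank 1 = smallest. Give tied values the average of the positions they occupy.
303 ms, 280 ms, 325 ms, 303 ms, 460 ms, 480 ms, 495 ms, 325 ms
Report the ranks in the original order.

Sorted (ascending): 280, 303, 303, 325, 325, 460, 480, 495
The 2 values of 303 occupy positions 2–3 → average rank (2+3)/2 = 2.5.
The 2 values of 325 occupy positions 4–5 → average rank (4+5)/2 = 4.5.

2.5, 1, 4.5, 2.5, 6, 7, 8, 4.5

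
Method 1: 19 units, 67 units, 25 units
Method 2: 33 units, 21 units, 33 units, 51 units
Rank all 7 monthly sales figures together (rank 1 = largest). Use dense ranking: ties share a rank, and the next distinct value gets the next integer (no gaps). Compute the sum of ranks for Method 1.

Sorted (descending): 67, 51, 33, 33, 25, 21, 19
The 2 values of 33 share dense rank 3.
Remaining distinct values take the next consecutive integers.
Method 1 values → pooled ranks: 19→6, 67→1, 25→4
Rank sum = 6 + 1 + 4 = 11

11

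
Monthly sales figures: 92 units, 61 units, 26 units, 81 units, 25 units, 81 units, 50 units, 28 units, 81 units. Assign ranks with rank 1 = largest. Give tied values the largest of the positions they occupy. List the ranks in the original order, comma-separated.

Sorted (descending): 92, 81, 81, 81, 61, 50, 28, 26, 25
The 3 values of 81 occupy positions 2–4 → each gets rank 4.

1, 5, 8, 4, 9, 4, 6, 7, 4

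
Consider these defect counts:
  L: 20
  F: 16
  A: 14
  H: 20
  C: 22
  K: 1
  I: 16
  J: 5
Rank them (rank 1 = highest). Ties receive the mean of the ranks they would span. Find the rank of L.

Sorted (descending): 22, 20, 20, 16, 16, 14, 5, 1
The 2 values of 20 occupy positions 2–3 → average rank (2+3)/2 = 2.5.
The 2 values of 16 occupy positions 4–5 → average rank (4+5)/2 = 4.5.
L has value 20 → rank 2.5.

2.5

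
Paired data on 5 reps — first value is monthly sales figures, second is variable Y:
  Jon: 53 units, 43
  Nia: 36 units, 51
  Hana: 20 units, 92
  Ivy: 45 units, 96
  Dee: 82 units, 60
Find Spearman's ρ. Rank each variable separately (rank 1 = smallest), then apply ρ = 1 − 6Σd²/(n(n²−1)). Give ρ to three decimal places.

Ranks of variable 1: 4, 2, 1, 3, 5
Ranks of variable 2: 1, 2, 4, 5, 3
d = r₁ − r₂: 3, 0, -3, -2, 2
d²: 9, 0, 9, 4, 4; Σd² = 26
ρ = 1 − 6·26/(5·24) = 1 − 156/120 = -0.300

-0.300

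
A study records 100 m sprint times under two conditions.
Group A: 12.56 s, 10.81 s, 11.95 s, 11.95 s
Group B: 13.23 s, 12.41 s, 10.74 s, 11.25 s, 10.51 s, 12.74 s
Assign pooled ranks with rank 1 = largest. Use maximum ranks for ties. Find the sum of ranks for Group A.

Sorted (descending): 13.23, 12.74, 12.56, 12.41, 11.95, 11.95, 11.25, 10.81, 10.74, 10.51
The 2 values of 11.95 occupy positions 5–6 → each gets rank 6.
Group A values → pooled ranks: 12.56→3, 10.81→8, 11.95→6, 11.95→6
Rank sum = 3 + 8 + 6 + 6 = 23

23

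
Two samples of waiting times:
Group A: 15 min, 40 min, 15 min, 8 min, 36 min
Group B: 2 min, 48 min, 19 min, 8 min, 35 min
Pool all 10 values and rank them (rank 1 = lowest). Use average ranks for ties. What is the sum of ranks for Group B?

26.5

Sorted (ascending): 2, 8, 8, 15, 15, 19, 35, 36, 40, 48
The 2 values of 8 occupy positions 2–3 → average rank (2+3)/2 = 2.5.
The 2 values of 15 occupy positions 4–5 → average rank (4+5)/2 = 4.5.
Group B values → pooled ranks: 2→1, 48→10, 19→6, 8→2.5, 35→7
Rank sum = 1 + 10 + 6 + 2.5 + 7 = 26.5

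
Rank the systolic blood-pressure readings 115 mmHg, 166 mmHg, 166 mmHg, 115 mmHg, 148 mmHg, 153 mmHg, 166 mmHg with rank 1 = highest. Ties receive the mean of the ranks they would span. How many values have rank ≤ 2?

3

Sorted (descending): 166, 166, 166, 153, 148, 115, 115
The 3 values of 166 occupy positions 1–3 → average rank 2.
The 2 values of 115 occupy positions 6–7 → average rank (6+7)/2 = 6.5.
Ranks ≤ 2: {2, 2, 2} → 3 values.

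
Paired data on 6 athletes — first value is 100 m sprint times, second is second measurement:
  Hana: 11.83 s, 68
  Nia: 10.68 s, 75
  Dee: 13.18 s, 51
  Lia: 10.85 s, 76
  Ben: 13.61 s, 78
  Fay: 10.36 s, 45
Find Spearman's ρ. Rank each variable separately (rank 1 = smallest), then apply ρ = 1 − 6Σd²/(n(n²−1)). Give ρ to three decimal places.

Ranks of variable 1: 4, 2, 5, 3, 6, 1
Ranks of variable 2: 3, 4, 2, 5, 6, 1
d = r₁ − r₂: 1, -2, 3, -2, 0, 0
d²: 1, 4, 9, 4, 0, 0; Σd² = 18
ρ = 1 − 6·18/(6·35) = 1 − 108/210 = 0.486

0.486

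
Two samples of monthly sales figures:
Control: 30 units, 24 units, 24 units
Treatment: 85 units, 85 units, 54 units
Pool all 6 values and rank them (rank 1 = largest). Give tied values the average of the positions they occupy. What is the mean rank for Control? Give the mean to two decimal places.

Sorted (descending): 85, 85, 54, 30, 24, 24
The 2 values of 85 occupy positions 1–2 → average rank (1+2)/2 = 1.5.
The 2 values of 24 occupy positions 5–6 → average rank (5+6)/2 = 5.5.
Control values → pooled ranks: 30→4, 24→5.5, 24→5.5
Mean rank = (4 + 5.5 + 5.5) / 3 = 5.00

5.00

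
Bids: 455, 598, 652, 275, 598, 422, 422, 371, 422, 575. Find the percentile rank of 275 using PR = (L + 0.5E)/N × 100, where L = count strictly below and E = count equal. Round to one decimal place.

5.0

N = 10.
Strictly below 275: 0. Equal to 275: 1.
PR = (0 + 0.5·1)/10 × 100 = 5.0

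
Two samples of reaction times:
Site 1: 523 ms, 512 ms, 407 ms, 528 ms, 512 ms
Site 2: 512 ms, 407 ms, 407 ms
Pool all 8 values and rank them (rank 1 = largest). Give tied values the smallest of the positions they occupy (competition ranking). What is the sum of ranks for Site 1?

Sorted (descending): 528, 523, 512, 512, 512, 407, 407, 407
The 3 values of 512 occupy positions 3–5 → each gets rank 3.
The 3 values of 407 occupy positions 6–8 → each gets rank 6.
Site 1 values → pooled ranks: 523→2, 512→3, 407→6, 528→1, 512→3
Rank sum = 2 + 3 + 6 + 1 + 3 = 15

15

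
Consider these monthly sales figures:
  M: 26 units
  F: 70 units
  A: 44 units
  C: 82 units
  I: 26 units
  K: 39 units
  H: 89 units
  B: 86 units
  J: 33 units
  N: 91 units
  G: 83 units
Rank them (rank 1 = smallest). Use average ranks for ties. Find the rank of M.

1.5

Sorted (ascending): 26, 26, 33, 39, 44, 70, 82, 83, 86, 89, 91
The 2 values of 26 occupy positions 1–2 → average rank (1+2)/2 = 1.5.
M has value 26 units → rank 1.5.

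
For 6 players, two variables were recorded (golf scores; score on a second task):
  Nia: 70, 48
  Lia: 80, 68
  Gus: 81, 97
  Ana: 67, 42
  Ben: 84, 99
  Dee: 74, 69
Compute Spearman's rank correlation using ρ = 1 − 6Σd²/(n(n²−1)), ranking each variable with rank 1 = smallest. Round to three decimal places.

Ranks of variable 1: 2, 4, 5, 1, 6, 3
Ranks of variable 2: 2, 3, 5, 1, 6, 4
d = r₁ − r₂: 0, 1, 0, 0, 0, -1
d²: 0, 1, 0, 0, 0, 1; Σd² = 2
ρ = 1 − 6·2/(6·35) = 1 − 12/210 = 0.943

0.943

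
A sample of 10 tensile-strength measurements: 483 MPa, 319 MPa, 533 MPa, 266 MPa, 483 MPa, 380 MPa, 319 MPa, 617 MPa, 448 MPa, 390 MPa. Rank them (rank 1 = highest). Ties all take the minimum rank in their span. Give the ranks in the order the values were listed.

Sorted (descending): 617, 533, 483, 483, 448, 390, 380, 319, 319, 266
The 2 values of 483 occupy positions 3–4 → each gets rank 3.
The 2 values of 319 occupy positions 8–9 → each gets rank 8.

3, 8, 2, 10, 3, 7, 8, 1, 5, 6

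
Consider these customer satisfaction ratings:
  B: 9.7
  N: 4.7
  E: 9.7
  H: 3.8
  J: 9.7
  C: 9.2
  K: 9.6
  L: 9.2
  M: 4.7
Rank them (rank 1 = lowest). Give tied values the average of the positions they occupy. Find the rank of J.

Sorted (ascending): 3.8, 4.7, 4.7, 9.2, 9.2, 9.6, 9.7, 9.7, 9.7
The 2 values of 4.7 occupy positions 2–3 → average rank (2+3)/2 = 2.5.
The 2 values of 9.2 occupy positions 4–5 → average rank (4+5)/2 = 4.5.
The 3 values of 9.7 occupy positions 7–9 → average rank 8.
J has value 9.7 → rank 8.

8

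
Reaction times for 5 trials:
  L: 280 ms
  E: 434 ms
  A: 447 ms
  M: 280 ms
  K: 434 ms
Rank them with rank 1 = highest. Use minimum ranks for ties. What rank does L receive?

4

Sorted (descending): 447, 434, 434, 280, 280
The 2 values of 434 occupy positions 2–3 → each gets rank 2.
The 2 values of 280 occupy positions 4–5 → each gets rank 4.
L has value 280 ms → rank 4.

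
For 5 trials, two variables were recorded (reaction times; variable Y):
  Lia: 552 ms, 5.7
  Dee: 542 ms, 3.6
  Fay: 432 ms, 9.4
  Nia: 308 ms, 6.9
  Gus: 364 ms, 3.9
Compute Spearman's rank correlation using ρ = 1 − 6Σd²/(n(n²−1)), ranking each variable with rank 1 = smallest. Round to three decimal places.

Ranks of variable 1: 5, 4, 3, 1, 2
Ranks of variable 2: 3, 1, 5, 4, 2
d = r₁ − r₂: 2, 3, -2, -3, 0
d²: 4, 9, 4, 9, 0; Σd² = 26
ρ = 1 − 6·26/(5·24) = 1 − 156/120 = -0.300

-0.300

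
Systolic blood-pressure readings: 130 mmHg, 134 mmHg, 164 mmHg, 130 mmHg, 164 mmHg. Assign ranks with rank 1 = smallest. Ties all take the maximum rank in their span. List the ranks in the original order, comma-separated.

2, 3, 5, 2, 5

Sorted (ascending): 130, 130, 134, 164, 164
The 2 values of 130 occupy positions 1–2 → each gets rank 2.
The 2 values of 164 occupy positions 4–5 → each gets rank 5.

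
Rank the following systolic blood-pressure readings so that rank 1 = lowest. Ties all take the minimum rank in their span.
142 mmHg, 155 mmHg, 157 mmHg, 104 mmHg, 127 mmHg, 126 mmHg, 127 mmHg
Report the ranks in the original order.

5, 6, 7, 1, 3, 2, 3

Sorted (ascending): 104, 126, 127, 127, 142, 155, 157
The 2 values of 127 occupy positions 3–4 → each gets rank 3.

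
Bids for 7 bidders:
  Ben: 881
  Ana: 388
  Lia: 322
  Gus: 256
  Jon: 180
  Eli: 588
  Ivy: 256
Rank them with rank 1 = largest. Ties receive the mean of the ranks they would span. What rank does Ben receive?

Sorted (descending): 881, 588, 388, 322, 256, 256, 180
The 2 values of 256 occupy positions 5–6 → average rank (5+6)/2 = 5.5.
Ben has value 881 → rank 1.

1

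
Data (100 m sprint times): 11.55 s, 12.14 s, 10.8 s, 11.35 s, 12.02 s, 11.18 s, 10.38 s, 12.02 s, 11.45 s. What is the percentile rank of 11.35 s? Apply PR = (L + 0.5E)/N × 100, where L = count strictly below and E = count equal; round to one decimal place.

N = 9.
Strictly below 11.35: 3. Equal to 11.35: 1.
PR = (3 + 0.5·1)/9 × 100 = 38.9

38.9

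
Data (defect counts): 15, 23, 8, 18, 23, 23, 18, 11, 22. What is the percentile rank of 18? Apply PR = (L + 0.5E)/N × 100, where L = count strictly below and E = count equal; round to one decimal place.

44.4

N = 9.
Strictly below 18: 3. Equal to 18: 2.
PR = (3 + 0.5·2)/9 × 100 = 44.4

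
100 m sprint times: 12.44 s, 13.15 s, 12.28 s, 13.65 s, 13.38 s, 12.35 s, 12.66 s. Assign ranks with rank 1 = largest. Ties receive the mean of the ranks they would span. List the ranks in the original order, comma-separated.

Sorted (descending): 13.65, 13.38, 13.15, 12.66, 12.44, 12.35, 12.28
No ties — each value takes its position as its rank.

5, 3, 7, 1, 2, 6, 4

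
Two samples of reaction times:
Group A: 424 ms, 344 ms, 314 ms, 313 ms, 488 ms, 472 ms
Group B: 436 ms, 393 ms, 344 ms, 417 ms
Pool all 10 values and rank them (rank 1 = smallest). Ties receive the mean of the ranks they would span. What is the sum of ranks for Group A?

32.5

Sorted (ascending): 313, 314, 344, 344, 393, 417, 424, 436, 472, 488
The 2 values of 344 occupy positions 3–4 → average rank (3+4)/2 = 3.5.
Group A values → pooled ranks: 424→7, 344→3.5, 314→2, 313→1, 488→10, 472→9
Rank sum = 7 + 3.5 + 2 + 1 + 10 + 9 = 32.5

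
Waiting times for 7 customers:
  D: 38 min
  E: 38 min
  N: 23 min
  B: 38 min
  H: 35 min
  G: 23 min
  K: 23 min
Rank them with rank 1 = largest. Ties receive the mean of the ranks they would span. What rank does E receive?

Sorted (descending): 38, 38, 38, 35, 23, 23, 23
The 3 values of 38 occupy positions 1–3 → average rank 2.
The 3 values of 23 occupy positions 5–7 → average rank 6.
E has value 38 min → rank 2.

2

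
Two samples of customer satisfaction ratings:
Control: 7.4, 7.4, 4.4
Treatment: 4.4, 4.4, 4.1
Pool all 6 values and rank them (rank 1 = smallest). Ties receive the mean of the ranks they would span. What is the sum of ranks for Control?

Sorted (ascending): 4.1, 4.4, 4.4, 4.4, 7.4, 7.4
The 3 values of 4.4 occupy positions 2–4 → average rank 3.
The 2 values of 7.4 occupy positions 5–6 → average rank (5+6)/2 = 5.5.
Control values → pooled ranks: 7.4→5.5, 7.4→5.5, 4.4→3
Rank sum = 5.5 + 5.5 + 3 = 14

14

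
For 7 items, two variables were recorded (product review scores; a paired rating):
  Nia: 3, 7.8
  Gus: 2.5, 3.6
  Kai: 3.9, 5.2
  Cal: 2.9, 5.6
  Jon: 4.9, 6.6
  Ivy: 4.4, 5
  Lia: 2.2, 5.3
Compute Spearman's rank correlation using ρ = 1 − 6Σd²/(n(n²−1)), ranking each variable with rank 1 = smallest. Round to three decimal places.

0.214

Ranks of variable 1: 4, 2, 5, 3, 7, 6, 1
Ranks of variable 2: 7, 1, 3, 5, 6, 2, 4
d = r₁ − r₂: -3, 1, 2, -2, 1, 4, -3
d²: 9, 1, 4, 4, 1, 16, 9; Σd² = 44
ρ = 1 − 6·44/(7·48) = 1 − 264/336 = 0.214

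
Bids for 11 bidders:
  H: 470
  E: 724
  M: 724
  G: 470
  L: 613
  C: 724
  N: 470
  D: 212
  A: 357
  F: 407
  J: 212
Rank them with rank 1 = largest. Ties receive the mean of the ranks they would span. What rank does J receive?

10.5

Sorted (descending): 724, 724, 724, 613, 470, 470, 470, 407, 357, 212, 212
The 3 values of 724 occupy positions 1–3 → average rank 2.
The 3 values of 470 occupy positions 5–7 → average rank 6.
The 2 values of 212 occupy positions 10–11 → average rank (10+11)/2 = 10.5.
J has value 212 → rank 10.5.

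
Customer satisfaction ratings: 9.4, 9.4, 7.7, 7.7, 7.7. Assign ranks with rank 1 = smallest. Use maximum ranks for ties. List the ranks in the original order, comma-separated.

Sorted (ascending): 7.7, 7.7, 7.7, 9.4, 9.4
The 3 values of 7.7 occupy positions 1–3 → each gets rank 3.
The 2 values of 9.4 occupy positions 4–5 → each gets rank 5.

5, 5, 3, 3, 3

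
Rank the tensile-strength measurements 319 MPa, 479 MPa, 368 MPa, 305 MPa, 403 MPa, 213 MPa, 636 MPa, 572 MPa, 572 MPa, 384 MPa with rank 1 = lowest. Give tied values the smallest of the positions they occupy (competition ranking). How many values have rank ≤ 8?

9

Sorted (ascending): 213, 305, 319, 368, 384, 403, 479, 572, 572, 636
The 2 values of 572 occupy positions 8–9 → each gets rank 8.
Ranks ≤ 8: {1, 2, 3, 4, 5, 6, 7, 8, 8} → 9 values.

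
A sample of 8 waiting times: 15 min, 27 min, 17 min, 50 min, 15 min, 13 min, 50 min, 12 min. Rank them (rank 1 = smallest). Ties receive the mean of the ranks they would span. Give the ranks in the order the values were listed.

Sorted (ascending): 12, 13, 15, 15, 17, 27, 50, 50
The 2 values of 15 occupy positions 3–4 → average rank (3+4)/2 = 3.5.
The 2 values of 50 occupy positions 7–8 → average rank (7+8)/2 = 7.5.

3.5, 6, 5, 7.5, 3.5, 2, 7.5, 1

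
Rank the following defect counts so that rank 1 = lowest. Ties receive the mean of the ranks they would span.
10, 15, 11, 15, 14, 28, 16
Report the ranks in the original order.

Sorted (ascending): 10, 11, 14, 15, 15, 16, 28
The 2 values of 15 occupy positions 4–5 → average rank (4+5)/2 = 4.5.

1, 4.5, 2, 4.5, 3, 7, 6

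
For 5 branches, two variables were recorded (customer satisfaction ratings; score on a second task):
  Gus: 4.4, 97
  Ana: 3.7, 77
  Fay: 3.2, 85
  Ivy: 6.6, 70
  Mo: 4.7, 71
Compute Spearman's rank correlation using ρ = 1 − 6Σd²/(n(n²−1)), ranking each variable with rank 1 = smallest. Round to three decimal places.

Ranks of variable 1: 3, 2, 1, 5, 4
Ranks of variable 2: 5, 3, 4, 1, 2
d = r₁ − r₂: -2, -1, -3, 4, 2
d²: 4, 1, 9, 16, 4; Σd² = 34
ρ = 1 − 6·34/(5·24) = 1 − 204/120 = -0.700

-0.700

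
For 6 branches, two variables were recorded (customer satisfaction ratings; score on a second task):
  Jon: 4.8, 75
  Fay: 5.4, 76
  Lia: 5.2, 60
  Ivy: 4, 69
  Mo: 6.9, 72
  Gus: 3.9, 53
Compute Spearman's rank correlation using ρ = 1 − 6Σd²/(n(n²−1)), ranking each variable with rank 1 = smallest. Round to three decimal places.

Ranks of variable 1: 3, 5, 4, 2, 6, 1
Ranks of variable 2: 5, 6, 2, 3, 4, 1
d = r₁ − r₂: -2, -1, 2, -1, 2, 0
d²: 4, 1, 4, 1, 4, 0; Σd² = 14
ρ = 1 − 6·14/(6·35) = 1 − 84/210 = 0.600

0.600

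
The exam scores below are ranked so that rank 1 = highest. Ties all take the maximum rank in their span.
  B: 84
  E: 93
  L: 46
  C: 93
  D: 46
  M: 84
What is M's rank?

4

Sorted (descending): 93, 93, 84, 84, 46, 46
The 2 values of 93 occupy positions 1–2 → each gets rank 2.
The 2 values of 84 occupy positions 3–4 → each gets rank 4.
The 2 values of 46 occupy positions 5–6 → each gets rank 6.
M has value 84 → rank 4.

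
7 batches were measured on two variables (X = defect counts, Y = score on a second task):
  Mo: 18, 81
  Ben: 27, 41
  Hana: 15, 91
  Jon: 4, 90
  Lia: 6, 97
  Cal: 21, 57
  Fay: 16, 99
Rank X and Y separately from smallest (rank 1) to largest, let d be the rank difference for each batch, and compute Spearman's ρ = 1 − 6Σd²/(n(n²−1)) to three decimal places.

Ranks of variable 1: 5, 7, 3, 1, 2, 6, 4
Ranks of variable 2: 3, 1, 5, 4, 6, 2, 7
d = r₁ − r₂: 2, 6, -2, -3, -4, 4, -3
d²: 4, 36, 4, 9, 16, 16, 9; Σd² = 94
ρ = 1 − 6·94/(7·48) = 1 − 564/336 = -0.679

-0.679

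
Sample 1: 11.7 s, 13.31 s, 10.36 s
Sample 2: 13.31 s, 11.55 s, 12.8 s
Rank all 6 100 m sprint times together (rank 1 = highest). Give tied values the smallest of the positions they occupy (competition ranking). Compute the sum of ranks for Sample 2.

9

Sorted (descending): 13.31, 13.31, 12.8, 11.7, 11.55, 10.36
The 2 values of 13.31 occupy positions 1–2 → each gets rank 1.
Sample 2 values → pooled ranks: 13.31→1, 11.55→5, 12.8→3
Rank sum = 1 + 5 + 3 = 9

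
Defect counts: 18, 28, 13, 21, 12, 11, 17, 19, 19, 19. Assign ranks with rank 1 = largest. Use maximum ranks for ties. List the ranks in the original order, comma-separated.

Sorted (descending): 28, 21, 19, 19, 19, 18, 17, 13, 12, 11
The 3 values of 19 occupy positions 3–5 → each gets rank 5.

6, 1, 8, 2, 9, 10, 7, 5, 5, 5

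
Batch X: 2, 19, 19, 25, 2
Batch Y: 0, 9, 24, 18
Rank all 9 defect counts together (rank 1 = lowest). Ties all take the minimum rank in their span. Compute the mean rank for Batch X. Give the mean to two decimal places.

5.00

Sorted (ascending): 0, 2, 2, 9, 18, 19, 19, 24, 25
The 2 values of 2 occupy positions 2–3 → each gets rank 2.
The 2 values of 19 occupy positions 6–7 → each gets rank 6.
Batch X values → pooled ranks: 2→2, 19→6, 19→6, 25→9, 2→2
Mean rank = (2 + 6 + 6 + 9 + 2) / 5 = 5.00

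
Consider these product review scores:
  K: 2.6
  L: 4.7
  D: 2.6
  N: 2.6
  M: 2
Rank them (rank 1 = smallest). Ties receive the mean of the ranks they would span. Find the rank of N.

Sorted (ascending): 2, 2.6, 2.6, 2.6, 4.7
The 3 values of 2.6 occupy positions 2–4 → average rank 3.
N has value 2.6 → rank 3.

3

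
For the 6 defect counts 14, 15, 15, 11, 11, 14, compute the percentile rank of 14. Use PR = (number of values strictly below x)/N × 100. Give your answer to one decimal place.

N = 6.
Strictly below 14: 2. Equal to 14: 2.
PR = 2/6 × 100 = 33.3

33.3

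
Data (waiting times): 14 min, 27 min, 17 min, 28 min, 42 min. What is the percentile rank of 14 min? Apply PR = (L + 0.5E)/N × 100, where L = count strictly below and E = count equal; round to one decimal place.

10.0

N = 5.
Strictly below 14: 0. Equal to 14: 1.
PR = (0 + 0.5·1)/5 × 100 = 10.0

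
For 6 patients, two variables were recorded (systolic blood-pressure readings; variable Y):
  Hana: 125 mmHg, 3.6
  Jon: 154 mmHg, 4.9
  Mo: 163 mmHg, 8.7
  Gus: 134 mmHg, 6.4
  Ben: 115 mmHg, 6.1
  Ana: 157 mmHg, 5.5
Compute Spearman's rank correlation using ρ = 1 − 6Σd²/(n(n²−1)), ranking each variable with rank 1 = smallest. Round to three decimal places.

0.371

Ranks of variable 1: 2, 4, 6, 3, 1, 5
Ranks of variable 2: 1, 2, 6, 5, 4, 3
d = r₁ − r₂: 1, 2, 0, -2, -3, 2
d²: 1, 4, 0, 4, 9, 4; Σd² = 22
ρ = 1 − 6·22/(6·35) = 1 − 132/210 = 0.371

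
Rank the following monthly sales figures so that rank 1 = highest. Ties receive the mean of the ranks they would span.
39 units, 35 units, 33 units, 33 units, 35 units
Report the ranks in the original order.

Sorted (descending): 39, 35, 35, 33, 33
The 2 values of 35 occupy positions 2–3 → average rank (2+3)/2 = 2.5.
The 2 values of 33 occupy positions 4–5 → average rank (4+5)/2 = 4.5.

1, 2.5, 4.5, 4.5, 2.5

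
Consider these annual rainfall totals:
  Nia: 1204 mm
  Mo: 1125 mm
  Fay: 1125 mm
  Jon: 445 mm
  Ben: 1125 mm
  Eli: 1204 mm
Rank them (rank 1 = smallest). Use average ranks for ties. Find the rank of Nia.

Sorted (ascending): 445, 1125, 1125, 1125, 1204, 1204
The 3 values of 1125 occupy positions 2–4 → average rank 3.
The 2 values of 1204 occupy positions 5–6 → average rank (5+6)/2 = 5.5.
Nia has value 1204 mm → rank 5.5.

5.5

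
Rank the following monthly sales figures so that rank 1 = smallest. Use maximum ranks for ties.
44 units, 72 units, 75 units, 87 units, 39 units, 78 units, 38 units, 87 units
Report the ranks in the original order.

3, 4, 5, 8, 2, 6, 1, 8

Sorted (ascending): 38, 39, 44, 72, 75, 78, 87, 87
The 2 values of 87 occupy positions 7–8 → each gets rank 8.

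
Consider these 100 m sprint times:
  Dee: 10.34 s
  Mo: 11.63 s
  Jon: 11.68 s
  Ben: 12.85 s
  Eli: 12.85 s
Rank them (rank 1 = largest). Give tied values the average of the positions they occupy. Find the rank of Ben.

Sorted (descending): 12.85, 12.85, 11.68, 11.63, 10.34
The 2 values of 12.85 occupy positions 1–2 → average rank (1+2)/2 = 1.5.
Ben has value 12.85 s → rank 1.5.

1.5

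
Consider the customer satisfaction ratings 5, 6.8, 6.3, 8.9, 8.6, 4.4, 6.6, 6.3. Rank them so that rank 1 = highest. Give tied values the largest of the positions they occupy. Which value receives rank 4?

Sorted (descending): 8.9, 8.6, 6.8, 6.6, 6.3, 6.3, 5, 4.4
The 2 values of 6.3 occupy positions 5–6 → each gets rank 6.
Rank 4 → value 6.6.

6.6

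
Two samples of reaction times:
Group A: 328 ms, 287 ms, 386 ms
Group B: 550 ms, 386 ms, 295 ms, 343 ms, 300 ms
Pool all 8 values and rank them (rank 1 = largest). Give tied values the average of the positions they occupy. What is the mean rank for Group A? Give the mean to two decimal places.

5.17

Sorted (descending): 550, 386, 386, 343, 328, 300, 295, 287
The 2 values of 386 occupy positions 2–3 → average rank (2+3)/2 = 2.5.
Group A values → pooled ranks: 328→5, 287→8, 386→2.5
Mean rank = (5 + 8 + 2.5) / 3 = 5.17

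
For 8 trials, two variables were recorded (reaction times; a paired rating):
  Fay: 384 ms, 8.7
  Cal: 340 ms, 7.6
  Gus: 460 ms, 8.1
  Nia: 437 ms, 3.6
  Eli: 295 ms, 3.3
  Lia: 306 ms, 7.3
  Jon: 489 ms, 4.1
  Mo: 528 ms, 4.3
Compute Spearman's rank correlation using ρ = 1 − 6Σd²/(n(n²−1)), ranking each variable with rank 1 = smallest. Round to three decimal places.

Ranks of variable 1: 4, 3, 6, 5, 1, 2, 7, 8
Ranks of variable 2: 8, 6, 7, 2, 1, 5, 3, 4
d = r₁ − r₂: -4, -3, -1, 3, 0, -3, 4, 4
d²: 16, 9, 1, 9, 0, 9, 16, 16; Σd² = 76
ρ = 1 − 6·76/(8·63) = 1 − 456/504 = 0.095

0.095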